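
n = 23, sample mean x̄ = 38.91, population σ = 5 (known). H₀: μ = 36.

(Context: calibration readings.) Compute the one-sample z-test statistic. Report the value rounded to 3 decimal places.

test statistic = 2.791

SE = σ/√n = 5/√23 = 1.0426
z = (x̄−μ₀)/SE = (38.91−36)/1.0426 = 2.7912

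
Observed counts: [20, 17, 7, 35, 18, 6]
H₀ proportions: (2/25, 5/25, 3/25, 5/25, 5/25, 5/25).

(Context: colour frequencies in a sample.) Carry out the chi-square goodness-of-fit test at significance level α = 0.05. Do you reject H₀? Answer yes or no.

n = 103; E_i = n·p_i = [8.24, 20.60, 12.36, 20.60, 20.60, 20.60]
χ² = (20−8.24)²/8.24 + (17−20.60)²/20.60 + (7−12.36)²/12.36 + (35−20.60)²/20.60 + (18−20.60)²/20.60 + (6−20.60)²/20.60 = 40.4790
df = 5
p-value (upper-tail) = 0.00000
At α=0.05: p < α → reject H₀

reject H₀: yes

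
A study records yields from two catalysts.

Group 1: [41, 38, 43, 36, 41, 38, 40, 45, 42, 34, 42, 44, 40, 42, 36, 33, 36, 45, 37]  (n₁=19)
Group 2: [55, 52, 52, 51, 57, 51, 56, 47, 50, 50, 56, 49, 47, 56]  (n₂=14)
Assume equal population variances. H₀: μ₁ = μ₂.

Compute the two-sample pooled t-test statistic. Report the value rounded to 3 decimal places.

test statistic = -9.991

x̄₁=39.632, s₁=3.624, n₁=19
x̄₂=52.071, s₂=3.407, n₂=14
s_p² = [18·3.624² + 13·3.407²]/31 = 12.4951
SE = √(s_p²·(1/19+1/14)) = 1.2451
t = (39.632−52.071)/1.2451 = -9.9914
df = 31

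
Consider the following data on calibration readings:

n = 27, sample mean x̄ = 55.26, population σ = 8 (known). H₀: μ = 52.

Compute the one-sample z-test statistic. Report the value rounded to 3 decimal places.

SE = σ/√n = 8/√27 = 1.5396
z = (x̄−μ₀)/SE = (55.26−52)/1.5396 = 2.1174

test statistic = 2.117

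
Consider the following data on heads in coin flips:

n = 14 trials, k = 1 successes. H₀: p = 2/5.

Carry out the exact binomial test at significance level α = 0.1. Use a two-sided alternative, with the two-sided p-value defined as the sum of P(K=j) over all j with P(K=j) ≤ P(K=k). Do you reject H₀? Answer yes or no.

reject H₀: yes

Exact binomial: n=14, k=1, p₀=2/5=0.4000
P(X=j) = C(n,j)·p₀^j·(1−p₀)^(n−j); p = Σ P(X=j) over j with P(X=j) ≤ P(X=1)
p-value (two-sided) = 0.01200
At α=0.1: p < α → reject H₀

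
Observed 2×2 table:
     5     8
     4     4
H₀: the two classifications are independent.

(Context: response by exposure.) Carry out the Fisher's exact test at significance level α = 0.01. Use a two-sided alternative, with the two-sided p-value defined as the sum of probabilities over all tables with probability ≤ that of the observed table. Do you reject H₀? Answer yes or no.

Margins: r₁=13, r₂=8, c₁=9, c₂=12, n=21
p_obs = C(13,5)·C(8,4)/C(21,9); sum pmf over tables with pmf ≤ p_obs
p-value (two-sided) = 0.67307
At α=0.01: p ≥ α → fail to reject H₀

reject H₀: no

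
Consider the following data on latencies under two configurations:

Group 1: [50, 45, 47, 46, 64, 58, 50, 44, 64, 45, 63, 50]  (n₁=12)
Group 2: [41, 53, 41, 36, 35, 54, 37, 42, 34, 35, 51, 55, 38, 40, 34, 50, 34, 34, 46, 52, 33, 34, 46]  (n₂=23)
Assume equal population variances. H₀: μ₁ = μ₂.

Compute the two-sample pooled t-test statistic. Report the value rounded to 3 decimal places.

test statistic = 3.871

x̄₁=52.167, s₁=7.861, n₁=12
x̄₂=41.522, s₂=7.651, n₂=23
s_p² = [11·7.861² + 22·7.651²]/33 = 59.6184
SE = √(s_p²·(1/12+1/23)) = 2.7496
t = (52.167−41.522)/2.7496 = 3.8714
df = 33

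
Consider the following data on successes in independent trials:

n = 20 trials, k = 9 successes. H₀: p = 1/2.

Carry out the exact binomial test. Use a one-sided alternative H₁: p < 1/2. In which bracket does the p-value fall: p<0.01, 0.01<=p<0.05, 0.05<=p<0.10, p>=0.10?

Exact binomial: n=20, k=9, p₀=1/2=0.5000
P(X≤9) from Σ C(n,i)·p₀^i·(1−p₀)^(n−i)
p-value (one-sided, H₁ less) = 0.41190
→ bracket: p>=0.10

p-value bracket: p>=0.10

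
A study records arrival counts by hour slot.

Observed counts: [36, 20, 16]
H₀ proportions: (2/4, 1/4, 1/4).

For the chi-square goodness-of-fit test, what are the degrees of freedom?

degrees of freedom = 2

df = k − 1 = 3 − 1 = 2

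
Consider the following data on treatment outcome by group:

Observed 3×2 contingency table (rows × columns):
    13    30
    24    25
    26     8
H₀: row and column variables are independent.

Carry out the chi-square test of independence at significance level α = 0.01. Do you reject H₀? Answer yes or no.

reject H₀: yes

Row totals [43, 49, 34], col totals [63, 63], n=126
χ² = (13−21.50)²/21.50 + (30−21.50)²/21.50 + (24−24.50)²/24.50 + (25−24.50)²/24.50 + (26−17.00)²/17.00 + (8−17.00)²/17.00 = 16.2708
df = 2
p-value (upper-tail) = 0.00029
At α=0.01: p < α → reject H₀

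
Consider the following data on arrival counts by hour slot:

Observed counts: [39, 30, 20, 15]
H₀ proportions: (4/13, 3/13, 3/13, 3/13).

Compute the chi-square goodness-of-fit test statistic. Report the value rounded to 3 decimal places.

test statistic = 7.073

n = 104; E_i = n·p_i = [32.00, 24.00, 24.00, 24.00]
χ² = (39−32.00)²/32.00 + (30−24.00)²/24.00 + (20−24.00)²/24.00 + (15−24.00)²/24.00 = 7.0729
df = 3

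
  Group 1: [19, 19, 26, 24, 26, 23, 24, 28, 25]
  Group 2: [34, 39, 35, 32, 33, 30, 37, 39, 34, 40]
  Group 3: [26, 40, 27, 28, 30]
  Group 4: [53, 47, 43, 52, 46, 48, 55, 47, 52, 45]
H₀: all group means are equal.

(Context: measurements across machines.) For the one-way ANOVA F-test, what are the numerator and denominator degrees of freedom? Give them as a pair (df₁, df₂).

degrees of freedom = [3, 30]

k = 4 groups, N = 34 total
df = (k−1, N−k) = (4−1, 34−4) = (3, 30)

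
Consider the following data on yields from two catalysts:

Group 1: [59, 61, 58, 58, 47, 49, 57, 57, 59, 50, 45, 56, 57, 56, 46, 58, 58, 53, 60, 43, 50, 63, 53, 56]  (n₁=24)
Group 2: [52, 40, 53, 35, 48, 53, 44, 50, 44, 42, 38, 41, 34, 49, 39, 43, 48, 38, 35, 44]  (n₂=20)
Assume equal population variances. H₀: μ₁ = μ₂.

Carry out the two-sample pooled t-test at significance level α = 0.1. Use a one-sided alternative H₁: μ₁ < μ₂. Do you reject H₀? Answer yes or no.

x̄₁=54.542, s₁=5.461, n₁=24
x̄₂=43.500, s₂=6.083, n₂=20
s_p² = [23·5.461² + 19·6.083²]/42 = 33.0704
SE = √(s_p²·(1/24+1/20)) = 1.7411
t = (54.542−43.500)/1.7411 = 6.3417
df = 42
p-value (one-sided, H₁ less) = 1.00000
At α=0.1: p ≥ α → fail to reject H₀

reject H₀: no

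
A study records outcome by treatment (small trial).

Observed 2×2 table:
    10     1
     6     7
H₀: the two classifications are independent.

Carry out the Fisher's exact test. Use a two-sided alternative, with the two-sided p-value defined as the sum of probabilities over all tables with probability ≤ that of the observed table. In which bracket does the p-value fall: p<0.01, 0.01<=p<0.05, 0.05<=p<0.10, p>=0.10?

Margins: r₁=11, r₂=13, c₁=16, c₂=8, n=24
p_obs = C(11,10)·C(13,6)/C(24,16); sum pmf over tables with pmf ≤ p_obs
p-value (two-sided) = 0.03347
→ bracket: 0.01<=p<0.05

p-value bracket: 0.01<=p<0.05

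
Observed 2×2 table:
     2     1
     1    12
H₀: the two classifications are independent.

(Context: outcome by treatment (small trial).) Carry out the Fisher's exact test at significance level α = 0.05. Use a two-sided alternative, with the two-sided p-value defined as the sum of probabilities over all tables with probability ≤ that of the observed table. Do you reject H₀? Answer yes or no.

reject H₀: no

Margins: r₁=3, r₂=13, c₁=3, c₂=13, n=16
p_obs = C(3,2)·C(13,1)/C(16,3); sum pmf over tables with pmf ≤ p_obs
p-value (two-sided) = 0.07143
At α=0.05: p ≥ α → fail to reject H₀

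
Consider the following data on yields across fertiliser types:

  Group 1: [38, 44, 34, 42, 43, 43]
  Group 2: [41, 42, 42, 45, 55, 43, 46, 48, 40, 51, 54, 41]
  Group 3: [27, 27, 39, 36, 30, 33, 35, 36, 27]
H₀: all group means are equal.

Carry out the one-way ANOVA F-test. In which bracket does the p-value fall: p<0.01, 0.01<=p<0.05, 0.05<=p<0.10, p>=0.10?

Group means [40.67, 45.67, 32.22], grand mean 40.074
SSB = Σnᵢ(x̄ᵢ−x̄)² = 932.296; SSW = ΣΣ(x−x̄ᵢ)² = 545.556
MSB = 932.296/2 = 466.1481; MSW = 545.556/24 = 22.7315
F = MSB/MSW = 20.5067
df = (2, 24)
p-value (upper-tail) = 0.00001
→ bracket: p<0.01

p-value bracket: p<0.01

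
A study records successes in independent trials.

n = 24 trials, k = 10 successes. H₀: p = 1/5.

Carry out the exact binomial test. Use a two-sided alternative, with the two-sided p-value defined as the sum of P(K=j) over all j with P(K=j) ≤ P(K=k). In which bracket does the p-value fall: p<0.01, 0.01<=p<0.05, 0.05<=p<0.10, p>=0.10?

Exact binomial: n=24, k=10, p₀=1/5=0.2000
P(X=j) = C(n,j)·p₀^j·(1−p₀)^(n−j); p = Σ P(X=j) over j with P(X=j) ≤ P(X=10)
p-value (two-sided) = 0.01734
→ bracket: 0.01<=p<0.05

p-value bracket: 0.01<=p<0.05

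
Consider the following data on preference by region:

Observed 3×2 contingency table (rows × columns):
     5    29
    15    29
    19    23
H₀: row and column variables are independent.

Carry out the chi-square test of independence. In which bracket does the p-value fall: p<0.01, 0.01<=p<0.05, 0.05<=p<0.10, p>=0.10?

Row totals [34, 44, 42], col totals [39, 81], n=120
χ² = (5−11.05)²/11.05 + (29−22.95)²/22.95 + (15−14.30)²/14.30 + (29−29.70)²/29.70 + (19−13.65)²/13.65 + (23−28.35)²/28.35 = 8.0646
df = 2
p-value (upper-tail) = 0.01773
→ bracket: 0.01<=p<0.05

p-value bracket: 0.01<=p<0.05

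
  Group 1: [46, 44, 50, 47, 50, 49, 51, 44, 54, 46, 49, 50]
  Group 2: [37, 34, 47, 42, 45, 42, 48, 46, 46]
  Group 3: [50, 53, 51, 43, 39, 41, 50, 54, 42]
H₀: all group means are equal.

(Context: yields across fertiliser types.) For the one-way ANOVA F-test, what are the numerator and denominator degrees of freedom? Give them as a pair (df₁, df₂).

degrees of freedom = [2, 27]

k = 3 groups, N = 30 total
df = (k−1, N−k) = (3−1, 30−3) = (2, 27)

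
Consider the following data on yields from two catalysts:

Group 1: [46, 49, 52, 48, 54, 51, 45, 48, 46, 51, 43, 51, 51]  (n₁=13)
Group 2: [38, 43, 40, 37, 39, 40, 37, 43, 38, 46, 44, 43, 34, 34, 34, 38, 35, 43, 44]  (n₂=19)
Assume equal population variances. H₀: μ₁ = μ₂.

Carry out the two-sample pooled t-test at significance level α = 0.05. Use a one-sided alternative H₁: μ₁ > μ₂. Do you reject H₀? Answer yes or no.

reject H₀: yes

x̄₁=48.846, s₁=3.184, n₁=13
x̄₂=39.474, s₂=3.821, n₂=19
s_p² = [12·3.184² + 18·3.821²]/30 = 12.8143
SE = √(s_p²·(1/13+1/19)) = 1.2885
t = (48.846−39.474)/1.2885 = 7.2741
df = 30
p-value (one-sided, H₁ greater) = 0.00000
At α=0.05: p < α → reject H₀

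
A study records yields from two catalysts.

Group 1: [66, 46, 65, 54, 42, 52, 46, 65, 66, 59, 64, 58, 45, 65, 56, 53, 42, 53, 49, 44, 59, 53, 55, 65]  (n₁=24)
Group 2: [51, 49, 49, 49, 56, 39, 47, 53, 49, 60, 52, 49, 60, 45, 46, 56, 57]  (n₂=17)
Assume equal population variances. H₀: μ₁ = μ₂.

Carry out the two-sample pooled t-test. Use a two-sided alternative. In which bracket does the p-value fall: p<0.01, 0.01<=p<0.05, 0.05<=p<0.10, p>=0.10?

p-value bracket: 0.05<=p<0.10

x̄₁=55.083, s₁=8.193, n₁=24
x̄₂=51.000, s₂=5.557, n₂=17
s_p² = [23·8.193² + 16·5.557²]/39 = 52.2521
SE = √(s_p²·(1/24+1/17)) = 2.2915
t = (55.083−51.000)/2.2915 = 1.7820
df = 39
p-value (two-sided) = 0.08254
→ bracket: 0.05<=p<0.10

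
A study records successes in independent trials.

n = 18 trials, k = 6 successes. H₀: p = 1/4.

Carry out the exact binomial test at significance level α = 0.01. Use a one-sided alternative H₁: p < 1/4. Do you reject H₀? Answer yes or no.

reject H₀: no

Exact binomial: n=18, k=6, p₀=1/4=0.2500
P(X≤6) from Σ C(n,i)·p₀^i·(1−p₀)^(n−i)
p-value (one-sided, H₁ less) = 0.86102
At α=0.01: p ≥ α → fail to reject H₀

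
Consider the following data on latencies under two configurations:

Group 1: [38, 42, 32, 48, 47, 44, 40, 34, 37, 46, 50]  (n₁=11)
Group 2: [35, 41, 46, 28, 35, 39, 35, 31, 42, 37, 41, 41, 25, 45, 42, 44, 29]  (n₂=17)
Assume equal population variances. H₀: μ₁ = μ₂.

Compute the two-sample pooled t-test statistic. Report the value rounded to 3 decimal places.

test statistic = 1.776

x̄₁=41.636, s₁=5.938, n₁=11
x̄₂=37.412, s₂=6.276, n₂=17
s_p² = [10·5.938² + 16·6.276²]/26 = 37.7947
SE = √(s_p²·(1/11+1/17)) = 2.3789
t = (41.636−37.412)/2.3789 = 1.7759
df = 26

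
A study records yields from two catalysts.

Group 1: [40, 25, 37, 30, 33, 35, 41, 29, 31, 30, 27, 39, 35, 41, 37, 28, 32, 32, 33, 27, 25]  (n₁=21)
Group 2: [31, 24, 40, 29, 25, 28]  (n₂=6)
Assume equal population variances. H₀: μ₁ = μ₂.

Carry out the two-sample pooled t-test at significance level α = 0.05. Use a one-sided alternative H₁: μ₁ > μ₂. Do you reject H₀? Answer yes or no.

x̄₁=32.714, s₁=5.081, n₁=21
x̄₂=29.500, s₂=5.753, n₂=6
s_p² = [20·5.081² + 5·5.753²]/25 = 27.2714
SE = √(s_p²·(1/21+1/6)) = 2.4174
t = (32.714−29.500)/2.4174 = 1.3296
df = 25
p-value (one-sided, H₁ greater) = 0.09782
At α=0.05: p ≥ α → fail to reject H₀

reject H₀: no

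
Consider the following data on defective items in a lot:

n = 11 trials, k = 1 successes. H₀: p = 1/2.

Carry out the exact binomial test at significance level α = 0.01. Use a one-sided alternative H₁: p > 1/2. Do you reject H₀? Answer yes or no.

reject H₀: no

Exact binomial: n=11, k=1, p₀=1/2=0.5000
P(X≥1) from Σ C(n,i)·p₀^i·(1−p₀)^(n−i)
p-value (one-sided, H₁ greater) = 0.99951
At α=0.01: p ≥ α → fail to reject H₀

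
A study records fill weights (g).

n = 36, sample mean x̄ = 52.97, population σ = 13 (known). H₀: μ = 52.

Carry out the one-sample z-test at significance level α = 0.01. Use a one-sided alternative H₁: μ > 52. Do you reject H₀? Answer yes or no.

reject H₀: no

SE = σ/√n = 13/√36 = 2.1667
z = (x̄−μ₀)/SE = (52.97−52)/2.1667 = 0.4477
p-value (one-sided, H₁ greater) = 0.32719
At α=0.01: p ≥ α → fail to reject H₀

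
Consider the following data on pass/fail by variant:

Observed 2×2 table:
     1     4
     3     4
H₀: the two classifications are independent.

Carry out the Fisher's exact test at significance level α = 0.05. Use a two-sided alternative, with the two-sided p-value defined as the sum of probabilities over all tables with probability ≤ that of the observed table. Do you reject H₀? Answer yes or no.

reject H₀: no

Margins: r₁=5, r₂=7, c₁=4, c₂=8, n=12
p_obs = C(5,1)·C(7,3)/C(12,4); sum pmf over tables with pmf ≤ p_obs
p-value (two-sided) = 0.57576
At α=0.05: p ≥ α → fail to reject H₀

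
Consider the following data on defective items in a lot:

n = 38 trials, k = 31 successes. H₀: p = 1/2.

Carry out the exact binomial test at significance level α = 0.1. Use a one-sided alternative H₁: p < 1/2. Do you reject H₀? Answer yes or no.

Exact binomial: n=38, k=31, p₀=1/2=0.5000
P(X≤31) from Σ C(n,i)·p₀^i·(1−p₀)^(n−i)
p-value (one-sided, H₁ less) = 0.99999
At α=0.1: p ≥ α → fail to reject H₀

reject H₀: no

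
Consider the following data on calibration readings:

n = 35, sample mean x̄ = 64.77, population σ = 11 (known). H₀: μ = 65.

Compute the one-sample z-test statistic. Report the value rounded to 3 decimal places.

test statistic = -0.124

SE = σ/√n = 11/√35 = 1.8593
z = (x̄−μ₀)/SE = (64.77−65)/1.8593 = -0.1237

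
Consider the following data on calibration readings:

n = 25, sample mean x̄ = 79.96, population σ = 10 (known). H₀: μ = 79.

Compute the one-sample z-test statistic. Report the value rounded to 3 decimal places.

test statistic = 0.480

SE = σ/√n = 10/√25 = 2.0000
z = (x̄−μ₀)/SE = (79.96−79)/2.0000 = 0.4800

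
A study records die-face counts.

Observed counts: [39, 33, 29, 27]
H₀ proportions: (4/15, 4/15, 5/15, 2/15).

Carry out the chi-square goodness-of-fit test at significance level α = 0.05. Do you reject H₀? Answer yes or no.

n = 128; E_i = n·p_i = [34.13, 34.13, 42.67, 17.07]
χ² = (39−34.13)²/34.13 + (33−34.13)²/34.13 + (29−42.67)²/42.67 + (27−17.07)²/17.07 = 10.8906
df = 3
p-value (upper-tail) = 0.01233
At α=0.05: p < α → reject H₀

reject H₀: yes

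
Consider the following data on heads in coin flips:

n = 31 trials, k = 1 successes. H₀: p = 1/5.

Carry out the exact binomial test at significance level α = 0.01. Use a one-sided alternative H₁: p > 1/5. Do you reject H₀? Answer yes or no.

reject H₀: no

Exact binomial: n=31, k=1, p₀=1/5=0.2000
P(X≥1) from Σ C(n,i)·p₀^i·(1−p₀)^(n−i)
p-value (one-sided, H₁ greater) = 0.99901
At α=0.01: p ≥ α → fail to reject H₀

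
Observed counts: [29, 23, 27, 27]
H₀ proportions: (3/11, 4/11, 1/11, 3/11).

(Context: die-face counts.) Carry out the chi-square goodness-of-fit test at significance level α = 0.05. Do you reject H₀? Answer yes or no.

n = 106; E_i = n·p_i = [28.91, 38.55, 9.64, 28.91]
χ² = (29−28.91)²/28.91 + (23−38.55)²/38.55 + (27−9.64)²/9.64 + (27−28.91)²/28.91 = 37.6832
df = 3
p-value (upper-tail) = 0.00000
At α=0.05: p < α → reject H₀

reject H₀: yes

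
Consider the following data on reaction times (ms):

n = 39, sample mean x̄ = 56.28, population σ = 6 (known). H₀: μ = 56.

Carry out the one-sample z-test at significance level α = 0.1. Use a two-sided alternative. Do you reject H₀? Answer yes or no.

reject H₀: no

SE = σ/√n = 6/√39 = 0.9608
z = (x̄−μ₀)/SE = (56.28−56)/0.9608 = 0.2914
p-value (two-sided) = 0.77072
At α=0.1: p ≥ α → fail to reject H₀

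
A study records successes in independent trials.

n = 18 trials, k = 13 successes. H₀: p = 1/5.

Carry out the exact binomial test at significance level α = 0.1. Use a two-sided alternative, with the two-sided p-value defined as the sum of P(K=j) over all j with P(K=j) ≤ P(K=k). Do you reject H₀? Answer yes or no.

reject H₀: yes

Exact binomial: n=18, k=13, p₀=1/5=0.2000
P(X=j) = C(n,j)·p₀^j·(1−p₀)^(n−j); p = Σ P(X=j) over j with P(X=j) ≤ P(X=13)
p-value (two-sided) = 0.00000
At α=0.1: p < α → reject H₀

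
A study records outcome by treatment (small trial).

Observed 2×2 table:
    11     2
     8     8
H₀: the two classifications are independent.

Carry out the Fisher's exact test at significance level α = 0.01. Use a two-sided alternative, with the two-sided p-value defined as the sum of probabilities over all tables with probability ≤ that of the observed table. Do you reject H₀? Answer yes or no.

reject H₀: no

Margins: r₁=13, r₂=16, c₁=19, c₂=10, n=29
p_obs = C(13,11)·C(16,8)/C(29,19); sum pmf over tables with pmf ≤ p_obs
p-value (two-sided) = 0.11421
At α=0.01: p ≥ α → fail to reject H₀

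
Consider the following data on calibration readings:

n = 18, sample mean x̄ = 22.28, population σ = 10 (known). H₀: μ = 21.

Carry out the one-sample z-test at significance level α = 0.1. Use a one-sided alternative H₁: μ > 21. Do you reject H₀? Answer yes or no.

reject H₀: no

SE = σ/√n = 10/√18 = 2.3570
z = (x̄−μ₀)/SE = (22.28−21)/2.3570 = 0.5431
p-value (one-sided, H₁ greater) = 0.29354
At α=0.1: p ≥ α → fail to reject H₀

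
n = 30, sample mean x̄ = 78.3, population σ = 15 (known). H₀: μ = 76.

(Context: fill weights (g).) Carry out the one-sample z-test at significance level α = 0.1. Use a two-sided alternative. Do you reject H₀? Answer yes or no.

reject H₀: no

SE = σ/√n = 15/√30 = 2.7386
z = (x̄−μ₀)/SE = (78.3−76)/2.7386 = 0.8398
p-value (two-sided) = 0.40100
At α=0.1: p ≥ α → fail to reject H₀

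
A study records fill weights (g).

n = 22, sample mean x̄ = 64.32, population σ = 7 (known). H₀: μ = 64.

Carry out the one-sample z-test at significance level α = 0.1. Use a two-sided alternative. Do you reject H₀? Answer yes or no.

SE = σ/√n = 7/√22 = 1.4924
z = (x̄−μ₀)/SE = (64.32−64)/1.4924 = 0.2144
p-value (two-sided) = 0.83022
At α=0.1: p ≥ α → fail to reject H₀

reject H₀: no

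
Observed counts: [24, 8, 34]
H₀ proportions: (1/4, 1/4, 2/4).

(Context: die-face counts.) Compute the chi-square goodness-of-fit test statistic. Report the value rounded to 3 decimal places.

test statistic = 7.818

n = 66; E_i = n·p_i = [16.50, 16.50, 33.00]
χ² = (24−16.50)²/16.50 + (8−16.50)²/16.50 + (34−33.00)²/33.00 = 7.8182
df = 2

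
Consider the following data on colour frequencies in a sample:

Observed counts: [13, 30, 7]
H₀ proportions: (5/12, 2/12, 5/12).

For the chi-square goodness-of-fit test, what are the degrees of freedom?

df = k − 1 = 3 − 1 = 2

degrees of freedom = 2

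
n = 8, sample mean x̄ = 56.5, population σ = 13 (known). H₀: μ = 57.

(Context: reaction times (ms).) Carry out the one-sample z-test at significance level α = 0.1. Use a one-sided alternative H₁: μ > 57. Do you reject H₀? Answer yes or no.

reject H₀: no

SE = σ/√n = 13/√8 = 4.5962
z = (x̄−μ₀)/SE = (56.5−57)/4.5962 = -0.1088
p-value (one-sided, H₁ greater) = 0.54331
At α=0.1: p ≥ α → fail to reject H₀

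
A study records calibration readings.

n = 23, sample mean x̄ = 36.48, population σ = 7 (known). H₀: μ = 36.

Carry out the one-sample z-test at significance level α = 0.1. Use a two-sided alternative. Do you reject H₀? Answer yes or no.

reject H₀: no

SE = σ/√n = 7/√23 = 1.4596
z = (x̄−μ₀)/SE = (36.48−36)/1.4596 = 0.3289
p-value (two-sided) = 0.74226
At α=0.1: p ≥ α → fail to reject H₀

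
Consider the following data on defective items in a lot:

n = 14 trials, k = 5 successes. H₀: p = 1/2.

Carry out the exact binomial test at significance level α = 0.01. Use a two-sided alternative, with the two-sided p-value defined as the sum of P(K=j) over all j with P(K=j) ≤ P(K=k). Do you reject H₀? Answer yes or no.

reject H₀: no

Exact binomial: n=14, k=5, p₀=1/2=0.5000
P(X=j) = C(n,j)·p₀^j·(1−p₀)^(n−j); p = Σ P(X=j) over j with P(X=j) ≤ P(X=5)
p-value (two-sided) = 0.42395
At α=0.01: p ≥ α → fail to reject H₀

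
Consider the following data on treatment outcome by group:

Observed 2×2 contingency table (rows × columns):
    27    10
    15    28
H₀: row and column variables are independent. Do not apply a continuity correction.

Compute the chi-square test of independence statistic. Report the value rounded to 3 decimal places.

test statistic = 11.570

Row totals [37, 43], col totals [42, 38], n=80
χ² = (27−19.43)²/19.43 + (10−17.57)²/17.57 + (15−22.57)²/22.57 + (28−20.43)²/20.43 = 11.5700
df = 1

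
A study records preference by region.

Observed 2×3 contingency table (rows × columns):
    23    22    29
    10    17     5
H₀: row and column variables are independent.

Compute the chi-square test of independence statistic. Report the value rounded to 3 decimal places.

test statistic = 7.191

Row totals [74, 32], col totals [33, 39, 34], n=106
χ² = (23−23.04)²/23.04 + (22−27.23)²/27.23 + (29−23.74)²/23.74 + (10−9.96)²/9.96 + (17−11.77)²/11.77 + (5−10.26)²/10.26 = 7.1908
df = 2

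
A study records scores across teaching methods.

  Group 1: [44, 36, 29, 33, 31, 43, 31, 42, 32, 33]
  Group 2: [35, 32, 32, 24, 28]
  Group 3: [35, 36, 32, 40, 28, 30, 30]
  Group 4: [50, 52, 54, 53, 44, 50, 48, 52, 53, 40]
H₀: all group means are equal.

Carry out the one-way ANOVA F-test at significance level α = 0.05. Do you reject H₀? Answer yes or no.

Group means [35.40, 30.20, 33.00, 49.60], grand mean 38.500
SSB = Σnᵢ(x̄ᵢ−x̄)² = 1884.400; SSW = ΣΣ(x−x̄ᵢ)² = 637.600
MSB = 1884.400/3 = 628.1333; MSW = 637.600/28 = 22.7714
F = MSB/MSW = 27.5843
df = (3, 28)
p-value (upper-tail) = 0.00000
At α=0.05: p < α → reject H₀

reject H₀: yes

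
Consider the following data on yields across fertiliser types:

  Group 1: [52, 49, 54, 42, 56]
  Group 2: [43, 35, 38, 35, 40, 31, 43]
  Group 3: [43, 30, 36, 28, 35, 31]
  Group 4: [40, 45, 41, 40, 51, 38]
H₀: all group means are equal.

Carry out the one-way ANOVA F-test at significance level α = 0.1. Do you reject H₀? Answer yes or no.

Group means [50.60, 37.86, 33.83, 42.50], grand mean 40.667
SSB = Σnᵢ(x̄ᵢ−x̄)² = 848.943; SSW = ΣΣ(x−x̄ᵢ)² = 500.390
MSB = 848.943/3 = 282.9810; MSW = 500.390/20 = 25.0195
F = MSB/MSW = 11.3104
df = (3, 20)
p-value (upper-tail) = 0.00015
At α=0.1: p < α → reject H₀

reject H₀: yes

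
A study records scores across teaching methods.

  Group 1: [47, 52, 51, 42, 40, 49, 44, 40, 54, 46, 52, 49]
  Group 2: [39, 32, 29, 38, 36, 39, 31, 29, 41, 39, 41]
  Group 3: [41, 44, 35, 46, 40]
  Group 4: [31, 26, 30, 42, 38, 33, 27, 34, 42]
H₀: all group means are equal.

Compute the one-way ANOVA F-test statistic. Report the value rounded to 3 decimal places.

test statistic = 15.590

Group means [47.17, 35.82, 41.20, 33.67], grand mean 39.703
SSB = Σnᵢ(x̄ᵢ−x̄)² = 1173.627; SSW = ΣΣ(x−x̄ᵢ)² = 828.103
MSB = 1173.627/3 = 391.2089; MSW = 828.103/33 = 25.0940
F = MSB/MSW = 15.5897
df = (3, 33)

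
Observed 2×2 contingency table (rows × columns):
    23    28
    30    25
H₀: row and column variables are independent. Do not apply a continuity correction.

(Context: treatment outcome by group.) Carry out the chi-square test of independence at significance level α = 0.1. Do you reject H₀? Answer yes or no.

Row totals [51, 55], col totals [53, 53], n=106
χ² = (23−25.50)²/25.50 + (28−25.50)²/25.50 + (30−27.50)²/27.50 + (25−27.50)²/27.50 = 0.9447
df = 1
p-value (upper-tail) = 0.33106
At α=0.1: p ≥ α → fail to reject H₀

reject H₀: no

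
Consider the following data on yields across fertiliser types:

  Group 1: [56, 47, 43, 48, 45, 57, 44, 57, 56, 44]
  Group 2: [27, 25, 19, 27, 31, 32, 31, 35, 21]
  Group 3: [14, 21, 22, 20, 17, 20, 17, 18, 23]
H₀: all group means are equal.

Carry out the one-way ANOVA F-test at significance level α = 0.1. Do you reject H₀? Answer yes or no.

reject H₀: yes

Group means [49.70, 27.56, 19.11], grand mean 32.750
SSB = Σnᵢ(x̄ᵢ−x̄)² = 4790.039; SSW = ΣΣ(x−x̄ᵢ)² = 615.211
MSB = 4790.039/2 = 2395.0194; MSW = 615.211/25 = 24.6084
F = MSB/MSW = 97.3251
df = (2, 25)
p-value (upper-tail) = 0.00000
At α=0.1: p < α → reject H₀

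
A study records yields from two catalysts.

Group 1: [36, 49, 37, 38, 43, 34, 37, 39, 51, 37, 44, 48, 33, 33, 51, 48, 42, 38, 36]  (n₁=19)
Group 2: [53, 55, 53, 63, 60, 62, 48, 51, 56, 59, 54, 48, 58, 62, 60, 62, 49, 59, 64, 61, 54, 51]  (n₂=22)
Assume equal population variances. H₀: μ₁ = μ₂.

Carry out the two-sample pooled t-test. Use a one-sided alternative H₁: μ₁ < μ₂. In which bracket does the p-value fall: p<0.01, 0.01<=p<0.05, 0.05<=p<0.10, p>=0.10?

x̄₁=40.737, s₁=6.109, n₁=19
x̄₂=56.455, s₂=5.115, n₂=22
s_p² = [18·6.109² + 21·5.115²]/39 = 31.3113
SE = √(s_p²·(1/19+1/22)) = 1.7525
t = (40.737−56.455)/1.7525 = -8.9688
df = 39
p-value (one-sided, H₁ less) = 0.00000
→ bracket: p<0.01

p-value bracket: p<0.01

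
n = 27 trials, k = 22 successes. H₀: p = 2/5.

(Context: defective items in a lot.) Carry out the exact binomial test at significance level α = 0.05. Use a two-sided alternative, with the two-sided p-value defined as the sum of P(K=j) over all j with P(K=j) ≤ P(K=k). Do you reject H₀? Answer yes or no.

Exact binomial: n=27, k=22, p₀=2/5=0.4000
P(X=j) = C(n,j)·p₀^j·(1−p₀)^(n−j); p = Σ P(X=j) over j with P(X=j) ≤ P(X=22)
p-value (two-sided) = 0.00001
At α=0.05: p < α → reject H₀

reject H₀: yes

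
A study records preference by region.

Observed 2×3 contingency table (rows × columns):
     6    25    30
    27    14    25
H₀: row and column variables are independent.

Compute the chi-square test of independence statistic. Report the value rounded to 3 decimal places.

Row totals [61, 66], col totals [33, 39, 55], n=127
χ² = (6−15.85)²/15.85 + (25−18.73)²/18.73 + (30−26.42)²/26.42 + (27−17.15)²/17.15 + (14−20.27)²/20.27 + (25−28.58)²/28.58 = 16.7499
df = 2

test statistic = 16.750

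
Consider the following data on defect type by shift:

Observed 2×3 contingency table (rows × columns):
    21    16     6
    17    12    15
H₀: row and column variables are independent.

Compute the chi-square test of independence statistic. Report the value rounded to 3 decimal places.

test statistic = 4.839

Row totals [43, 44], col totals [38, 28, 21], n=87
χ² = (21−18.78)²/18.78 + (16−13.84)²/13.84 + (6−10.38)²/10.38 + (17−19.22)²/19.22 + (12−14.16)²/14.16 + (15−10.62)²/10.62 = 4.8388
df = 2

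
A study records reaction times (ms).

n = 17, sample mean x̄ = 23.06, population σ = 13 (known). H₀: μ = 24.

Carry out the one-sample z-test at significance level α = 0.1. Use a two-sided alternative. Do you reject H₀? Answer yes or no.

SE = σ/√n = 13/√17 = 3.1530
z = (x̄−μ₀)/SE = (23.06−24)/3.1530 = -0.2981
p-value (two-sided) = 0.76560
At α=0.1: p ≥ α → fail to reject H₀

reject H₀: no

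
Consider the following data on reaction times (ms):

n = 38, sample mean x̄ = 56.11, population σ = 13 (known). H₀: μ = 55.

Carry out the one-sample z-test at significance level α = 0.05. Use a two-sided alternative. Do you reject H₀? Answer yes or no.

SE = σ/√n = 13/√38 = 2.1089
z = (x̄−μ₀)/SE = (56.11−55)/2.1089 = 0.5263
p-value (two-sided) = 0.59865
At α=0.05: p ≥ α → fail to reject H₀

reject H₀: no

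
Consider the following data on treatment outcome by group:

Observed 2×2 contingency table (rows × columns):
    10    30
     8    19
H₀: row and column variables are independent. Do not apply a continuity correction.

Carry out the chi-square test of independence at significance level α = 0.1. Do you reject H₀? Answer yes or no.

Row totals [40, 27], col totals [18, 49], n=67
χ² = (10−10.75)²/10.75 + (30−29.25)²/29.25 + (8−7.25)²/7.25 + (19−19.75)²/19.75 = 0.1758
df = 1
p-value (upper-tail) = 0.67497
At α=0.1: p ≥ α → fail to reject H₀

reject H₀: no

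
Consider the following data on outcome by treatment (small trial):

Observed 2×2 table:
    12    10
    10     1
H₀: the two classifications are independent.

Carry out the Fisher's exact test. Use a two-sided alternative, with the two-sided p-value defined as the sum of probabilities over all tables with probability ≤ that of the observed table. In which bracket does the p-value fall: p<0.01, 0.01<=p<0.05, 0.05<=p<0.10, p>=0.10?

Margins: r₁=22, r₂=11, c₁=22, c₂=11, n=33
p_obs = C(22,12)·C(11,10)/C(33,22); sum pmf over tables with pmf ≤ p_obs
p-value (two-sided) = 0.05425
→ bracket: 0.05<=p<0.10

p-value bracket: 0.05<=p<0.10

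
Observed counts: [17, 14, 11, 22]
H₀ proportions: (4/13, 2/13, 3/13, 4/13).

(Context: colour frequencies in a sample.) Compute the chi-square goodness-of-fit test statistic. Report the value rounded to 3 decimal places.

n = 64; E_i = n·p_i = [19.69, 9.85, 14.77, 19.69]
χ² = (17−19.69)²/19.69 + (14−9.85)²/9.85 + (11−14.77)²/14.77 + (22−19.69)²/19.69 = 3.3529
df = 3

test statistic = 3.353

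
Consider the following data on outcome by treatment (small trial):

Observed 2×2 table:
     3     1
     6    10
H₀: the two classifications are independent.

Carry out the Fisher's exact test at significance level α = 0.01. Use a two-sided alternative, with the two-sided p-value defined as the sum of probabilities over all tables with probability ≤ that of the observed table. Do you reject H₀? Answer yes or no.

reject H₀: no

Margins: r₁=4, r₂=16, c₁=9, c₂=11, n=20
p_obs = C(4,3)·C(16,6)/C(20,9); sum pmf over tables with pmf ≤ p_obs
p-value (two-sided) = 0.28483
At α=0.01: p ≥ α → fail to reject H₀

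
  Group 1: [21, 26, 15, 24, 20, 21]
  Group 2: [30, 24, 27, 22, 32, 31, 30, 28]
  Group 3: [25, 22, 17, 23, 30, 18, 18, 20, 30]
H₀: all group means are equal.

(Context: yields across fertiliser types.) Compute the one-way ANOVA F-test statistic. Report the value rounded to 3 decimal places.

test statistic = 5.517

Group means [21.17, 28.00, 22.56], grand mean 24.087
SSB = Σnᵢ(x̄ᵢ−x̄)² = 194.771; SSW = ΣΣ(x−x̄ᵢ)² = 353.056
MSB = 194.771/2 = 97.3853; MSW = 353.056/20 = 17.6528
F = MSB/MSW = 5.5167
df = (2, 20)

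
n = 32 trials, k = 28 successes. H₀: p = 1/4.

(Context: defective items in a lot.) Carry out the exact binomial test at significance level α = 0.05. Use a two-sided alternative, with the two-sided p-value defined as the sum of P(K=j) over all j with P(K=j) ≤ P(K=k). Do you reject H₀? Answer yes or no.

reject H₀: yes

Exact binomial: n=32, k=28, p₀=1/4=0.2500
P(X=j) = C(n,j)·p₀^j·(1−p₀)^(n−j); p = Σ P(X=j) over j with P(X=j) ≤ P(X=28)
p-value (two-sided) = 0.00000
At α=0.05: p < α → reject H₀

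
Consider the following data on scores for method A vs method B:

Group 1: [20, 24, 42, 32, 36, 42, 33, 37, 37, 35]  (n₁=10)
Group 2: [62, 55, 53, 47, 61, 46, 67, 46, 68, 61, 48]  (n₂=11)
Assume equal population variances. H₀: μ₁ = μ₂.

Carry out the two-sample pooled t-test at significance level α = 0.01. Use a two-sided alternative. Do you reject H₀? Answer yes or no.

reject H₀: yes

x̄₁=33.800, s₁=7.084, n₁=10
x̄₂=55.818, s₂=8.400, n₂=11
s_p² = [9·7.084² + 10·8.400²]/19 = 60.9072
SE = √(s_p²·(1/10+1/11)) = 3.4099
t = (33.800−55.818)/3.4099 = -6.4570
df = 19
p-value (two-sided) = 0.00000
At α=0.01: p < α → reject H₀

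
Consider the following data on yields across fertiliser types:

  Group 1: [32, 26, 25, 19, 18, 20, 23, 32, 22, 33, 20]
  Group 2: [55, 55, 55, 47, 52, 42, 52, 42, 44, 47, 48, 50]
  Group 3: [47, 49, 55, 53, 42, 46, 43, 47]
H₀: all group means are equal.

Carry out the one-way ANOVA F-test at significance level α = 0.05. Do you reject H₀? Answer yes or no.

reject H₀: yes

Group means [24.55, 49.08, 47.75], grand mean 40.032
SSB = Σnᵢ(x̄ᵢ−x̄)² = 4097.824; SSW = ΣΣ(x−x̄ᵢ)² = 709.144
MSB = 4097.824/2 = 2048.9119; MSW = 709.144/28 = 25.3266
F = MSB/MSW = 80.8997
df = (2, 28)
p-value (upper-tail) = 0.00000
At α=0.05: p < α → reject H₀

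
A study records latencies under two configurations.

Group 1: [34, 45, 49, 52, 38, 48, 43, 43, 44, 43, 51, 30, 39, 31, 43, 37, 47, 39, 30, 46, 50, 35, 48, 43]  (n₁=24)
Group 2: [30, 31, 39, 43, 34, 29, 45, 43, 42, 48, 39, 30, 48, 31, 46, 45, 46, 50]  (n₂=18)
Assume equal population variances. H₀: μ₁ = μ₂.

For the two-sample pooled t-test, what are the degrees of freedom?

degrees of freedom = 40

df = n₁ + n₂ − 2 = 24 + 18 − 2 = 40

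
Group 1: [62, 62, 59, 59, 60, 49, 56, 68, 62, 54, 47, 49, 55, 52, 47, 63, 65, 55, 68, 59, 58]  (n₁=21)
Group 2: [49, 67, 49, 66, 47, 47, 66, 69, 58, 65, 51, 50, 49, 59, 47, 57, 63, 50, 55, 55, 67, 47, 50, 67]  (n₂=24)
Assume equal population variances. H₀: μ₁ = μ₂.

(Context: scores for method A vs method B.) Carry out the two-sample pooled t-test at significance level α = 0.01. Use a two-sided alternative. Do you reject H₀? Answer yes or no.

reject H₀: no

x̄₁=57.571, s₁=6.337, n₁=21
x̄₂=56.250, s₂=8.023, n₂=24
s_p² = [20·6.337² + 23·8.023²]/43 = 53.1080
SE = √(s_p²·(1/21+1/24)) = 2.1776
t = (57.571−56.250)/2.1776 = 0.6068
df = 43
p-value (two-sided) = 0.54715
At α=0.01: p ≥ α → fail to reject H₀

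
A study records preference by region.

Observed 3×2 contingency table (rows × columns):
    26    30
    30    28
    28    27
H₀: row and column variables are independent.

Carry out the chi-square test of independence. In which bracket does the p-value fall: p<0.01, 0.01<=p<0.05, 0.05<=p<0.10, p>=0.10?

Row totals [56, 58, 55], col totals [84, 85], n=169
χ² = (26−27.83)²/27.83 + (30−28.17)²/28.17 + (30−28.83)²/28.83 + (28−29.17)²/29.17 + (28−27.34)²/27.34 + (27−27.66)²/27.66 = 0.3670
df = 2
p-value (upper-tail) = 0.83237
→ bracket: p>=0.10

p-value bracket: p>=0.10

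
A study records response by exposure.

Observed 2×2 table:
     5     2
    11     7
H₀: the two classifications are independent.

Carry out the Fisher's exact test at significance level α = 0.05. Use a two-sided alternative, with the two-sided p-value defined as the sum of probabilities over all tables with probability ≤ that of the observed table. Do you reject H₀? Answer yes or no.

reject H₀: no

Margins: r₁=7, r₂=18, c₁=16, c₂=9, n=25
p_obs = C(7,5)·C(18,11)/C(25,16); sum pmf over tables with pmf ≤ p_obs
p-value (two-sided) = 1.00000
At α=0.05: p ≥ α → fail to reject H₀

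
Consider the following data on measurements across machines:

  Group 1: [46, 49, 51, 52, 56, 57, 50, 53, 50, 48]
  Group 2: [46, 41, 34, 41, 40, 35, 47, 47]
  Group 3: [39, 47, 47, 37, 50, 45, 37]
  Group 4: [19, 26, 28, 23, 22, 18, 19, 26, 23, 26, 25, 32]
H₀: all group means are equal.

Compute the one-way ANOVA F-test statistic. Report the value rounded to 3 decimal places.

test statistic = 74.677

Group means [51.20, 41.38, 43.14, 23.92], grand mean 38.703
SSB = Σnᵢ(x̄ᵢ−x̄)² = 4380.481; SSW = ΣΣ(x−x̄ᵢ)² = 645.249
MSB = 4380.481/3 = 1460.1603; MSW = 645.249/33 = 19.5530
F = MSB/MSW = 74.6771
df = (3, 33)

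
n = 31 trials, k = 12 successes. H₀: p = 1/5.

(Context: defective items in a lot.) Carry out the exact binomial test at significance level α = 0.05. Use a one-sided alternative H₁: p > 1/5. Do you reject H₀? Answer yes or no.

Exact binomial: n=31, k=12, p₀=1/5=0.2000
P(X≥12) from Σ C(n,i)·p₀^i·(1−p₀)^(n−i)
p-value (one-sided, H₁ greater) = 0.01272
At α=0.05: p < α → reject H₀

reject H₀: yes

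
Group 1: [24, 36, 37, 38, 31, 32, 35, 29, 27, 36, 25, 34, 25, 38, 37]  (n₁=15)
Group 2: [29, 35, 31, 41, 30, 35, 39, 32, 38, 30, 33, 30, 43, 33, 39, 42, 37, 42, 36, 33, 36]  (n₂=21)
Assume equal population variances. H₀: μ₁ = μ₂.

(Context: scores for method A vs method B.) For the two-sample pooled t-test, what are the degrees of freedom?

degrees of freedom = 34

df = n₁ + n₂ − 2 = 15 + 21 − 2 = 34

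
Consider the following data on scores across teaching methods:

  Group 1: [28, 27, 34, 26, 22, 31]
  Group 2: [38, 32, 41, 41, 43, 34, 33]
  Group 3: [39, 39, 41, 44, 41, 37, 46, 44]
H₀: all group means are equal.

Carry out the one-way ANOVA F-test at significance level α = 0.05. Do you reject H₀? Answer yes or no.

Group means [28.00, 37.43, 41.38], grand mean 36.238
SSB = Σnᵢ(x̄ᵢ−x̄)² = 628.220; SSW = ΣΣ(x−x̄ᵢ)² = 269.589
MSB = 628.220/2 = 314.1101; MSW = 269.589/18 = 14.9772
F = MSB/MSW = 20.9726
df = (2, 18)
p-value (upper-tail) = 0.00002
At α=0.05: p < α → reject H₀

reject H₀: yes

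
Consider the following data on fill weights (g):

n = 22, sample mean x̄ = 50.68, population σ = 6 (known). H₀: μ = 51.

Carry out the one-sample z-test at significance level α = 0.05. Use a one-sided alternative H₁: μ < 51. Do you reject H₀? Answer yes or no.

reject H₀: no

SE = σ/√n = 6/√22 = 1.2792
z = (x̄−μ₀)/SE = (50.68−51)/1.2792 = -0.2502
p-value (one-sided, H₁ less) = 0.40123
At α=0.05: p ≥ α → fail to reject H₀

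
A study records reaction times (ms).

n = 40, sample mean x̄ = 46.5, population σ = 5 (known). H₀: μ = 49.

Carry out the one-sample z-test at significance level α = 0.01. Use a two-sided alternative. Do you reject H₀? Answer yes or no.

reject H₀: yes

SE = σ/√n = 5/√40 = 0.7906
z = (x̄−μ₀)/SE = (46.5−49)/0.7906 = -3.1623
p-value (two-sided) = 0.00157
At α=0.01: p < α → reject H₀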